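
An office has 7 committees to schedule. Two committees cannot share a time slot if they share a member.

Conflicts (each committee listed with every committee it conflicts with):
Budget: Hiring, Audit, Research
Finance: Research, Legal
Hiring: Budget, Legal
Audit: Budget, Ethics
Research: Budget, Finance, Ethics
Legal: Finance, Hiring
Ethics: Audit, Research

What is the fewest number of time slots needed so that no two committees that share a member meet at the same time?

The cycle Budget-Hiring-Legal-Finance-Research-Budget has odd length 5, so it cannot be 2-colored; at least 3 time slots are needed.
A valid assignment using 3 time slots: Budget=1, Finance=3, Hiring=2, Audit=2, Research=2, Legal=1, Ethics=1. Every pair that conflicts lands in different time slots.

3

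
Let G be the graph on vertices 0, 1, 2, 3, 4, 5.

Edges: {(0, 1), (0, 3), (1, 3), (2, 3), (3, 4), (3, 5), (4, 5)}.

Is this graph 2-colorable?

No

0, 1, 3 form a triangle, so at least 3 colors are needed.
So 2 colors are not enough.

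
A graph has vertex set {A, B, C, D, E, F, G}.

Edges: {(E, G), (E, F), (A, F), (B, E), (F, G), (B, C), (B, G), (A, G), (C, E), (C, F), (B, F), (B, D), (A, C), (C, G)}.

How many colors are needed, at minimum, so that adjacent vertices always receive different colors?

B, C, E, F, G are pairwise adjacent (a clique of size 5), so at least 5 colors are needed.
One proper 5-coloring: A=4, B=4, C=2, D=1, E=5, F=1, G=3. Each edge has distinct colors on its endpoints.

5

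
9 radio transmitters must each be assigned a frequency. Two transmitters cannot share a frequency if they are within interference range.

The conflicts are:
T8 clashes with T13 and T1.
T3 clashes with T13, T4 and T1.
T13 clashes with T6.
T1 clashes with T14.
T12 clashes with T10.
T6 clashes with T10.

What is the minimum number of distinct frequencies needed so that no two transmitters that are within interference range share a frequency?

2

T3 and T13 conflict, so at least 2 frequencies are needed.
Using 2 frequencies: T8=2, T3=2, T13=1, T4=1, T1=1, T12=2, T14=2, T6=2, T10=1. Each listed conflict is separated.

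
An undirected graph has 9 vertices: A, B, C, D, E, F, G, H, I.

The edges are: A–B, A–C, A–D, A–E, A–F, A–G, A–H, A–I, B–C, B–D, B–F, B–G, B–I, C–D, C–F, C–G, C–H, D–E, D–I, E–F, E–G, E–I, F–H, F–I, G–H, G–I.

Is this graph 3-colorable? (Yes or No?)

No

A, B, F, I are mutually adjacent (a clique of size 4), so at least 4 colors are needed.
So 3 colors are not enough.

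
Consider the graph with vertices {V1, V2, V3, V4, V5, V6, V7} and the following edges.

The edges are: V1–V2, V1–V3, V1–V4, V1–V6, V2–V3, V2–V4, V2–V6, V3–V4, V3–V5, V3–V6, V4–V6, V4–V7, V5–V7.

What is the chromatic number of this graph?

V1, V2, V3, V4, V6 form a clique, so at least 5 colors are needed.
5 colors suffice: color 1 → {V3, V7}; color 2 → {V4, V5}; color 3 → {V1}; color 4 → {V6}; color 5 → {V2}. Every edge joins two different colors.

5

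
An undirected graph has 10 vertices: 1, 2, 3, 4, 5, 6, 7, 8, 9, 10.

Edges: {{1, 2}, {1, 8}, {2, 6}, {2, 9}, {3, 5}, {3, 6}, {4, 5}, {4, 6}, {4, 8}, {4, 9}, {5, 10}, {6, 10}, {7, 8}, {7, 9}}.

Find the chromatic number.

3

The cycle 1-2-6-4-8-1 has odd length 5, so it cannot be 2-colored; at least 3 colors are needed.
3 colors suffice: color red → {5, 6, 8, 9}; color blue → {2, 3, 4, 7, 10}; color green → {1}. No two adjacent vertices share a color.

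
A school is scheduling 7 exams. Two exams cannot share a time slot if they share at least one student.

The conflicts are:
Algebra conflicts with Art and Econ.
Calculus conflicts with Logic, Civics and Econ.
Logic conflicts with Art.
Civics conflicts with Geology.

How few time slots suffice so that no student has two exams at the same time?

3

The cycle Art-Logic-Calculus-Econ-Algebra-Art has odd length 5, so it cannot be 2-colored; at least 3 time slots are needed.
3 time slots suffice: time slot 1 → {Algebra, Calculus, Geology}; time slot 2 → {Logic, Civics, Econ}; time slot 3 → {Art}. Each listed conflict is separated.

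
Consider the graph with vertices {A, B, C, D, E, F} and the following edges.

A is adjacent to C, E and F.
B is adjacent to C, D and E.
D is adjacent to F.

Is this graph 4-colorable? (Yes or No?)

The chromatic number is 3. The cycle A-C-B-D-F-A has odd length 5, so it cannot be 2-colored; at least 3 colors are needed.
3 colors suffice: color 1 → {A, B}; color 2 → {C, E, F}; color 3 → {D}.
Since 4 ≥ 3, a proper 4-coloring certainly exists.

Yes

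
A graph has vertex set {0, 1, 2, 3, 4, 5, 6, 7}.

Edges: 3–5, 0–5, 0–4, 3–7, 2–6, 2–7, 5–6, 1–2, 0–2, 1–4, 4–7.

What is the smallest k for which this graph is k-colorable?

The cycle 5-6-2-7-3-5 has odd length 5, so it cannot be 2-colored; at least 3 colors are needed.
A valid assignment using 3 colors: 0=b, 1=b, 2=a, 3=c, 4=a, 5=a, 6=b, 7=b. Every edge joins two different colors.

3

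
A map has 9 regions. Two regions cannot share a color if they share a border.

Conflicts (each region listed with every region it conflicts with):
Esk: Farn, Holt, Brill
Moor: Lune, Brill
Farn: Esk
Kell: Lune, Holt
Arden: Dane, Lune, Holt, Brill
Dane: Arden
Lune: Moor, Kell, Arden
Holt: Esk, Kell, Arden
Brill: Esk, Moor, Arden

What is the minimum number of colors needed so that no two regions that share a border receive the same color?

Kell and Holt conflict, so at least 2 colors are needed.
One proper 2-coloring: Esk=1, Moor=1, Farn=2, Kell=1, Arden=1, Dane=2, Lune=2, Holt=2, Brill=2. Every pair that conflicts lands in different colors.

2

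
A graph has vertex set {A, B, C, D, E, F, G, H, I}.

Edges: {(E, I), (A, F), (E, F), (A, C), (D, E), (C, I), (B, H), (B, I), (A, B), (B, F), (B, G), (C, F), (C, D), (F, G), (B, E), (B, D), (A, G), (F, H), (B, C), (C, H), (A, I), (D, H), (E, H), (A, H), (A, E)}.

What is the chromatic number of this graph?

A, B, E, F, H form a clique, so at least 5 colors are needed.
5 colors suffice: color red → {B}; color blue → {A, D}; color green → {C, E, G}; color yellow → {F, I}; color purple → {H}. Every edge joins two different colors.

5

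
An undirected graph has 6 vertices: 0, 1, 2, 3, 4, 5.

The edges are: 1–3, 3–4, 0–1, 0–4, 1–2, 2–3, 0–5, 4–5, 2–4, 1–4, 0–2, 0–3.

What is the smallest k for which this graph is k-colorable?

0, 1, 2, 3, 4 are mutually adjacent (a clique of size 5), so at least 5 colors are needed.
A valid assignment using 5 colors: 0=b, 1=c, 2=e, 3=d, 4=a, 5=c. Every edge joins two different colors.

5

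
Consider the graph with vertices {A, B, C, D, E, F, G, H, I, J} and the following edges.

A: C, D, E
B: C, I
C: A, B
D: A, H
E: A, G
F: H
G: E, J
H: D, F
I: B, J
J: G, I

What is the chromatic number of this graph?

3

The cycle J-I-B-C-A-E-G-J has odd length 7, so it cannot be 2-colored; at least 3 colors are needed.
One proper 3-coloring: A=1, B=1, C=2, D=2, E=3, F=2, G=2, H=1, I=2, J=1. Each edge has distinct colors on its endpoints.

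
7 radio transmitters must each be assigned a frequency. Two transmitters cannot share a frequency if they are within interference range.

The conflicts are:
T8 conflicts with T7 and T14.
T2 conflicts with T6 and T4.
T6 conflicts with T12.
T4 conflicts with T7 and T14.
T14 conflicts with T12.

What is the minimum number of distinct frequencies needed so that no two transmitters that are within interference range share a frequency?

The cycle T6-T2-T4-T14-T12-T6 has odd length 5, so it cannot be 2-colored; at least 3 frequencies are needed.
Using 3 frequencies: T8=1, T2=2, T6=3, T4=1, T7=2, T14=2, T12=1. No two conflicting transmitters share a frequency.

3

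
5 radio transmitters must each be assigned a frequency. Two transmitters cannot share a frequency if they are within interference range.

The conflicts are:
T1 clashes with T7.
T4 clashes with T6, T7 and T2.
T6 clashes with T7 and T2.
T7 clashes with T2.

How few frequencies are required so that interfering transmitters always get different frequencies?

T4, T6, T7, T2 are mutually in conflict, so at least 4 frequencies are needed.
4 frequencies suffice: frequency 1 → {T7}; frequency 2 → {T1, T2}; frequency 3 → {T4}; frequency 4 → {T6}. No two conflicting transmitters share a frequency.

4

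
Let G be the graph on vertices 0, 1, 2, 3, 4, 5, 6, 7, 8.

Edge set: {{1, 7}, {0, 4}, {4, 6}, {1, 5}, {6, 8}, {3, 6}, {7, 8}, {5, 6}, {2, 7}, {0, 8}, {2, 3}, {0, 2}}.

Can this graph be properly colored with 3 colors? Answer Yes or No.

Yes

The chromatic number is 3. The cycle 0-2-3-6-4-0 has odd length 5, so it cannot be 2-colored; at least 3 colors are needed.
3 colors suffice: color red → {1, 2, 6}; color blue → {0, 3, 5, 7}; color green → {4, 8}.
That is already a proper 3-coloring.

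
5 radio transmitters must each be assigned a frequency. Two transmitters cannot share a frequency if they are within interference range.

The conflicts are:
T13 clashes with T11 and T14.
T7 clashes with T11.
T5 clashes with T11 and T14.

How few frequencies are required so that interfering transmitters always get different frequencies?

2

T7 and T11 conflict, so at least 2 frequencies are needed.
2 frequencies suffice: T13=2, T7=2, T5=2, T11=1, T14=1. Each listed conflict is separated.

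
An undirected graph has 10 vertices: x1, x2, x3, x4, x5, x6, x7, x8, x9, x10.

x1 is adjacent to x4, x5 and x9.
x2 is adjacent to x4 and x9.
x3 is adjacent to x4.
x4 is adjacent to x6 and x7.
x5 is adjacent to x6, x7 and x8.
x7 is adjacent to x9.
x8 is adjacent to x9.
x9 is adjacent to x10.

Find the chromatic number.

x1 and x9 are adjacent, so at least 2 colors are needed.
A valid assignment using 2 colors: x1=2, x2=2, x3=2, x4=1, x5=1, x6=2, x7=2, x8=2, x9=1, x10=2. Every edge joins two different colors.

2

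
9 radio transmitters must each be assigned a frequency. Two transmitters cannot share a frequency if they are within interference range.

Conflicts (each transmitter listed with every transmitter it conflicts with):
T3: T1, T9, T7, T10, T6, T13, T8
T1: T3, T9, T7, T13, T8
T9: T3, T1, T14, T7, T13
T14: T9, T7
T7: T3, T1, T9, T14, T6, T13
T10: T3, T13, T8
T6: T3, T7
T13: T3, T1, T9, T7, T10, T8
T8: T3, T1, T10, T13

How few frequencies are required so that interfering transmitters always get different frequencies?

5

T3, T1, T9, T7, T13 pairwise conflict, so at least 5 frequencies are needed.
5 frequencies suffice: frequency 1 → {T3, T14}; frequency 2 → {T7, T8}; frequency 3 → {T6, T13}; frequency 4 → {T9, T10}; frequency 5 → {T1}. Every pair that conflicts lands in different frequencies.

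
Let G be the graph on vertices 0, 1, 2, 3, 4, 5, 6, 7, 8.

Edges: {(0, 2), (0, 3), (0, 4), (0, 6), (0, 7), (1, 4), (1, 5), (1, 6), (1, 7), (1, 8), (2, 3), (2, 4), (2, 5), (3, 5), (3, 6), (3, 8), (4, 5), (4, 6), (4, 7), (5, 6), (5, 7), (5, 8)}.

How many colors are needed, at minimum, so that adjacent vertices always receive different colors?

4

1, 4, 5, 6 form a clique, so at least 4 colors are needed.
One proper 4-coloring: 0=a, 1=d, 2=c, 3=b, 4=b, 5=a, 6=c, 7=c, 8=c. Each edge has distinct colors on its endpoints.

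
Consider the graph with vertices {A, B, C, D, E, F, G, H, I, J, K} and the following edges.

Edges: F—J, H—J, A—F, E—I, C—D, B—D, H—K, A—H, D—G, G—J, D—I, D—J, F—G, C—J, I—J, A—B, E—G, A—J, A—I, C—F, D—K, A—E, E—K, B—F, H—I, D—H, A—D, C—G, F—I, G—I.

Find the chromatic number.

5

A, D, H, I, J are pairwise adjacent (a clique of size 5), so at least 5 colors are needed.
5 colors suffice: color red → {D, E, F}; color blue → {A, G, K}; color green → {B, J}; color yellow → {C, I}; color purple → {H}. No two adjacent vertices share a color.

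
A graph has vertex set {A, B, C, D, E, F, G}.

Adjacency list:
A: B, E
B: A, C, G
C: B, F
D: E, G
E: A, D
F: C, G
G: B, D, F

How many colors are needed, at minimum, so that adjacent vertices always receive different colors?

3

The cycle A-E-D-G-B-A has odd length 5, so it cannot be 2-colored; at least 3 colors are needed.
3 colors suffice: A=3, B=1, C=2, D=1, E=2, F=1, G=2. No two adjacent vertices share a color.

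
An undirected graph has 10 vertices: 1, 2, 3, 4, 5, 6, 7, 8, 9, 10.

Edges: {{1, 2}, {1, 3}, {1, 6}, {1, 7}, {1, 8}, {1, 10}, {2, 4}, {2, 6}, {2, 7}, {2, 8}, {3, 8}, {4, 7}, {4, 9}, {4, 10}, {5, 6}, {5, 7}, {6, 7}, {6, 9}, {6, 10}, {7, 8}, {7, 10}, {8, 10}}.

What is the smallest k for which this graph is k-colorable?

4

1, 2, 7, 8 are pairwise adjacent (a clique of size 4), so at least 4 colors are needed.
4 colors suffice: color a → {3, 7, 9}; color b → {4, 6, 8}; color c → {1, 5}; color d → {2, 10}. Every edge joins two different colors.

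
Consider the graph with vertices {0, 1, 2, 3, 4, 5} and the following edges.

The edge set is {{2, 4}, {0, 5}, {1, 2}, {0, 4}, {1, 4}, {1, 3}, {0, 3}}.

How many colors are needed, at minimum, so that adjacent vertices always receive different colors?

1, 2, 4 are pairwise adjacent, so at least 3 colors are needed.
One proper 3-coloring: 0=b, 1=b, 2=c, 3=a, 4=a, 5=a. Every edge joins two different colors.

3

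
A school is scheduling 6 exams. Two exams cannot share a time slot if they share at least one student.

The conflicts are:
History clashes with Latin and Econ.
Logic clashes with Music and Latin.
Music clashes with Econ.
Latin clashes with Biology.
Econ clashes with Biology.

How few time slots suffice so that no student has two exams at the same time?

3

The cycle Music-Econ-Biology-Latin-Logic-Music has odd length 5, so it cannot be 2-colored; at least 3 time slots are needed.
3 time slots suffice: time slot 1 → {Latin, Econ}; time slot 2 → {History, Logic, Biology}; time slot 3 → {Music}. Each listed conflict is separated.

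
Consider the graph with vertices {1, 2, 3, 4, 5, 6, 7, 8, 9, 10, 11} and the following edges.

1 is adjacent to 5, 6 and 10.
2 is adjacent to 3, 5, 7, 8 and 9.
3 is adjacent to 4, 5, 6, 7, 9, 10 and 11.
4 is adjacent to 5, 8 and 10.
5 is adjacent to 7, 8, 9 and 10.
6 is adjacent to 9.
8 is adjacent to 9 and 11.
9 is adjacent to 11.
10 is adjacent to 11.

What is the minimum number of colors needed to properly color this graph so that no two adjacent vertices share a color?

3, 4, 5, 10 are pairwise adjacent (a clique of size 4), so at least 4 colors are needed.
4 colors suffice: 1=a, 2=d, 3=a, 4=d, 5=b, 6=b, 7=c, 8=a, 9=c, 10=c, 11=b. No two adjacent vertices share a color.

4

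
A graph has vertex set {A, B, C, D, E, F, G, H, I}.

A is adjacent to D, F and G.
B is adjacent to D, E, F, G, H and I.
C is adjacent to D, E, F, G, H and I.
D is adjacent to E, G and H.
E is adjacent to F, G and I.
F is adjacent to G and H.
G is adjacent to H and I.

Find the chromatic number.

4

C, F, G, H are mutually adjacent (a clique of size 4), so at least 4 colors are needed.
4 colors suffice: A=2, B=2, C=2, D=3, E=4, F=3, G=1, H=4, I=3. Each edge has distinct colors on its endpoints.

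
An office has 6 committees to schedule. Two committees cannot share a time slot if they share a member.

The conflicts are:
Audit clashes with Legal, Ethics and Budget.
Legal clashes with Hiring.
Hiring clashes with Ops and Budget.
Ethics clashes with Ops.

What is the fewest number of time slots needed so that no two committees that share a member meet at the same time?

The cycle Budget-Hiring-Ops-Ethics-Audit-Budget has odd length 5, so it cannot be 2-colored; at least 3 time slots are needed.
3 time slots suffice: time slot 1 → {Audit, Hiring}; time slot 2 → {Legal, Ops, Budget}; time slot 3 → {Ethics}. No two conflicting committees share a time slot.

3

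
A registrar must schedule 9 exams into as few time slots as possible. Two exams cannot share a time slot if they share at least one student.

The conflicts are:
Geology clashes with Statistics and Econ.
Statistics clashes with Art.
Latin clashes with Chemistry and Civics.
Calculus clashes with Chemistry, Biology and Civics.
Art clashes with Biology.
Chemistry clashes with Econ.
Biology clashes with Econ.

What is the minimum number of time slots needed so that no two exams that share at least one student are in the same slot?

The cycle Statistics-Geology-Econ-Biology-Art-Statistics has odd length 5, so it cannot be 2-colored; at least 3 time slots are needed.
3 time slots suffice: time slot 1 → {Latin, Calculus, Art, Econ}; time slot 2 → {Geology, Chemistry, Biology, Civics}; time slot 3 → {Statistics}. Each listed conflict is separated.

3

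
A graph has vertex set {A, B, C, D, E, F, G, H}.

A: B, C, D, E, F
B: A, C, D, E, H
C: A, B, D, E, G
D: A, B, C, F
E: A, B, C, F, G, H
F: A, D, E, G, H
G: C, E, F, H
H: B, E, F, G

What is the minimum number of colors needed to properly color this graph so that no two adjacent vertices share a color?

4

A, B, C, E form a clique, so at least 4 colors are needed.
One proper 4-coloring: A=green, B=blue, C=yellow, D=red, E=red, F=blue, G=green, H=yellow. Every edge joins two different colors.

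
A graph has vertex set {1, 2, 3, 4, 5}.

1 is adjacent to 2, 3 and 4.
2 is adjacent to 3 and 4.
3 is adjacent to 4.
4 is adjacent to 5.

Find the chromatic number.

4

1, 2, 3, 4 are pairwise adjacent (a clique of size 4), so at least 4 colors are needed.
4 colors suffice: color a → {4}; color b → {3, 5}; color c → {2}; color d → {1}. Every edge joins two different colors.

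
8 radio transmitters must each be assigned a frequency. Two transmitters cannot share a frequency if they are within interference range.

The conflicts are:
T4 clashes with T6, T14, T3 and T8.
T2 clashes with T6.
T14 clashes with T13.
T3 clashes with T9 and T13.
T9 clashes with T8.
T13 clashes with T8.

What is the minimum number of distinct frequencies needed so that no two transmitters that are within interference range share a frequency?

T3 and T13 conflict, so at least 2 frequencies are needed.
2 frequencies suffice: frequency 1 → {T4, T2, T9, T13}; frequency 2 → {T6, T14, T3, T8}. Each listed conflict is separated.

2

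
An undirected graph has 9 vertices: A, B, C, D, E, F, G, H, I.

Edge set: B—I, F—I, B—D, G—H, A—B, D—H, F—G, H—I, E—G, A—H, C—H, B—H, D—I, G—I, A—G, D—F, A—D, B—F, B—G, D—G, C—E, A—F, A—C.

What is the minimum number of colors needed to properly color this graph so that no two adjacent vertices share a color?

5

B, D, F, G, I form a clique, so at least 5 colors are needed.
A valid assignment using 5 colors: A=4, B=5, C=1, D=2, E=2, F=3, G=1, H=3, I=4. No two adjacent vertices share a color.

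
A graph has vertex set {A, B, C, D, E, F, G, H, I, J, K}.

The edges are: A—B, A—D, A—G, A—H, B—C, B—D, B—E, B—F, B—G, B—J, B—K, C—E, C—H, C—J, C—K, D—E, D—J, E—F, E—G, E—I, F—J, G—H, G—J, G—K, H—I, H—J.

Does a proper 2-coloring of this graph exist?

B, G, K form a triangle, so at least 3 colors are needed.
So 2 colors are not enough.

No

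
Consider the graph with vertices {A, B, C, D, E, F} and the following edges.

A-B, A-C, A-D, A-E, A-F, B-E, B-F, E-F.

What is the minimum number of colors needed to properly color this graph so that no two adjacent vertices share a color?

4

A, B, E, F are mutually adjacent (a clique of size 4), so at least 4 colors are needed.
A valid assignment using 4 colors: A=red, B=green, C=blue, D=blue, E=yellow, F=blue. Each edge has distinct colors on its endpoints.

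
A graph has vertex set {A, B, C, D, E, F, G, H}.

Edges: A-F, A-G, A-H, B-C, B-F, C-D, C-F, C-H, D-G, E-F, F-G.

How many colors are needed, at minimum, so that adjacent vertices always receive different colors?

3

A, F, G are pairwise adjacent, so at least 3 colors are needed.
A valid assignment using 3 colors: A=2, B=3, C=2, D=1, E=2, F=1, G=3, H=1. No two adjacent vertices share a color.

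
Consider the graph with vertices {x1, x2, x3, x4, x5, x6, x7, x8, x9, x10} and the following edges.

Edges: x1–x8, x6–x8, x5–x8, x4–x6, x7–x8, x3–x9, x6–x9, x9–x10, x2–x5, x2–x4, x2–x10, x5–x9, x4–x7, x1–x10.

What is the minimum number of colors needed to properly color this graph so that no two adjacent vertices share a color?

3

The cycle x5-x8-x7-x4-x2-x5 has odd length 5, so it cannot be 2-colored; at least 3 colors are needed.
A valid assignment using 3 colors: x1=3, x2=1, x3=2, x4=3, x5=2, x6=2, x7=2, x8=1, x9=1, x10=2. No two adjacent vertices share a color.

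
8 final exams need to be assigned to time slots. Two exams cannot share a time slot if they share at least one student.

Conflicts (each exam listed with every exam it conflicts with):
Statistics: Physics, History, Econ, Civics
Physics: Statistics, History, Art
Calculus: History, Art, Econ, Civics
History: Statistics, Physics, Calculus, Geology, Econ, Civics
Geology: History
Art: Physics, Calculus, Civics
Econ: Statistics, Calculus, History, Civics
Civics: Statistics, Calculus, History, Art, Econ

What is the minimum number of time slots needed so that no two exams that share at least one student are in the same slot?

4

Statistics, History, Econ, Civics all conflict with each other, so at least 4 time slots are needed.
4 time slots suffice: time slot 1 → {History, Art}; time slot 2 → {Physics, Geology, Civics}; time slot 3 → {Econ}; time slot 4 → {Statistics, Calculus}. Each listed conflict is separated.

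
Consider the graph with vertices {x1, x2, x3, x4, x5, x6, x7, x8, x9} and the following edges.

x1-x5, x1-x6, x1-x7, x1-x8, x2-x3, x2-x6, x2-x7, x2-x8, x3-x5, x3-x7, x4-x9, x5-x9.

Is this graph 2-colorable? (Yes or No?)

x2, x3, x7 form a triangle, so at least 3 colors are needed.
So 2 colors are not enough.

No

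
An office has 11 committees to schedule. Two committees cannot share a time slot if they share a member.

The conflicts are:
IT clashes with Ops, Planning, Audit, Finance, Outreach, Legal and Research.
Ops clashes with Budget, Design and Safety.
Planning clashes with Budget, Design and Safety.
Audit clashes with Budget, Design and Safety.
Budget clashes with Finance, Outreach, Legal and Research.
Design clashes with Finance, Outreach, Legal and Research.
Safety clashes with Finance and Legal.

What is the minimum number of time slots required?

2

Audit and Safety conflict, so at least 2 time slots are needed.
2 time slots suffice: time slot 1 → {IT, Budget, Design, Safety}; time slot 2 → {Ops, Planning, Audit, Finance, Outreach, Legal, Research}. No two conflicting committees share a time slot.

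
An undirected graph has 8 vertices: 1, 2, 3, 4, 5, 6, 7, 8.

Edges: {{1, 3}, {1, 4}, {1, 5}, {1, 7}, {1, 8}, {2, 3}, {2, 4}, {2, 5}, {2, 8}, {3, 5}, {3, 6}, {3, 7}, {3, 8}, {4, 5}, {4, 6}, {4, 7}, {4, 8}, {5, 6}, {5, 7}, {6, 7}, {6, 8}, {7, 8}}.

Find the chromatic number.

4

1, 4, 5, 7 are pairwise adjacent (a clique of size 4), so at least 4 colors are needed.
4 colors suffice: 1=yellow, 2=green, 3=red, 4=red, 5=blue, 6=yellow, 7=green, 8=blue. Every edge joins two different colors.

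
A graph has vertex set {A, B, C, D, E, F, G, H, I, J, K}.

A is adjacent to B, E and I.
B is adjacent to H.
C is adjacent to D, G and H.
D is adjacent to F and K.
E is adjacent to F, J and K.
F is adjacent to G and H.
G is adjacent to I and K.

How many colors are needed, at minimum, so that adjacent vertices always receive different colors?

3

The cycle B-A-E-F-H-B has odd length 5, so it cannot be 2-colored; at least 3 colors are needed.
A valid assignment using 3 colors: A=2, B=3, C=2, D=1, E=1, F=2, G=1, H=1, I=3, J=2, K=2. Every edge joins two different colors.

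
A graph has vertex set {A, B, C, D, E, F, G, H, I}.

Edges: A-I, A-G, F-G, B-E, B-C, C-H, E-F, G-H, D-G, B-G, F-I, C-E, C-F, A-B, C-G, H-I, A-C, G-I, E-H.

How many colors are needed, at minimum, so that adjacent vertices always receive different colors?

A, B, C, G form a clique, so at least 4 colors are needed.
4 colors suffice: color 1 → {E, G}; color 2 → {C, D, I}; color 3 → {B, F, H}; color 4 → {A}. No two adjacent vertices share a color.

4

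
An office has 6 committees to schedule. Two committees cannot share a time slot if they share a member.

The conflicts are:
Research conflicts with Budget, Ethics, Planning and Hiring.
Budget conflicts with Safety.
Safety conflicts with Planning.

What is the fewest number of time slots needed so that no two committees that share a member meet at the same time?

2

Research and Hiring conflict, so at least 2 time slots are needed.
2 time slots suffice: time slot 1 → {Research, Safety}; time slot 2 → {Budget, Ethics, Planning, Hiring}. No two conflicting committees share a time slot.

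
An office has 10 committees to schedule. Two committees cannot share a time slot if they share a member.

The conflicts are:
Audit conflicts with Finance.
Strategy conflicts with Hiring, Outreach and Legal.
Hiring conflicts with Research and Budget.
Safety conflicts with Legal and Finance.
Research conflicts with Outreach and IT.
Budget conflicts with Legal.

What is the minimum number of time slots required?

2

Research and Outreach conflict, so at least 2 time slots are needed.
2 time slots suffice: time slot 1 → {Audit, Strategy, Safety, Research, Budget}; time slot 2 → {Hiring, Outreach, IT, Legal, Finance}. No two conflicting committees share a time slot.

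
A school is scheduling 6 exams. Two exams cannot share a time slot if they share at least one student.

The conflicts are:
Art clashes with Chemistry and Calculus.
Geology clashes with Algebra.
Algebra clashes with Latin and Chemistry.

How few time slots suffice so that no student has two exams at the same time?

Art and Calculus conflict, so at least 2 time slots are needed.
A valid assignment using 2 time slots: Art=1, Geology=2, Algebra=1, Latin=2, Chemistry=2, Calculus=2. Every pair that conflicts lands in different time slots.

2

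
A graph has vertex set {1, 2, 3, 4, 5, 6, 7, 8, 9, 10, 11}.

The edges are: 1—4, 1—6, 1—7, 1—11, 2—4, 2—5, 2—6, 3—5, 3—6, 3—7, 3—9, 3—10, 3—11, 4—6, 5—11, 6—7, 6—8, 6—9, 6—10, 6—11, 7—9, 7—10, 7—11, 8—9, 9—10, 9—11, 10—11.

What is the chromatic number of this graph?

6

3, 6, 7, 9, 10, 11 are pairwise adjacent (a clique of size 6), so at least 6 colors are needed.
6 colors suffice: color red → {5, 6}; color blue → {4, 8, 11}; color green → {1, 2, 9}; color yellow → {7}; color purple → {3}; color orange → {10}. No two adjacent vertices share a color.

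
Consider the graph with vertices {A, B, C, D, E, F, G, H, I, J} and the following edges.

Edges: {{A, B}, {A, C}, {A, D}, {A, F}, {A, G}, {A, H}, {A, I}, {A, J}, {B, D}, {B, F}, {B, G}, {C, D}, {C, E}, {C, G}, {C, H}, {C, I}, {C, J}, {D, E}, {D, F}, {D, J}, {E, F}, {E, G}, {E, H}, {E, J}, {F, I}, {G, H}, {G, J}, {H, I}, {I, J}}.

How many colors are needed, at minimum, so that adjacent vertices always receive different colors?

A, C, I, J are mutually adjacent (a clique of size 4), so at least 4 colors are needed.
4 colors suffice: color red → {A, E}; color blue → {C, F}; color green → {D, G, I}; color yellow → {B, H, J}. No two adjacent vertices share a color.

4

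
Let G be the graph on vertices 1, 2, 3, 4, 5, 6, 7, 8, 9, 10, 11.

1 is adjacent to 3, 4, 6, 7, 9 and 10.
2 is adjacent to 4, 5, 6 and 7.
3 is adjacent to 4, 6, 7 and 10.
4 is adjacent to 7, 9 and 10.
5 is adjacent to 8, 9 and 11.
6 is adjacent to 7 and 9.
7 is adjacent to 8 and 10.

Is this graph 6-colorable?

The chromatic number is 5. 1, 3, 4, 7, 10 are mutually adjacent (a clique of size 5), so at least 5 colors are needed.
5 colors suffice: 1=green, 2=green, 3=yellow, 4=blue, 5=red, 6=blue, 7=red, 8=blue, 9=yellow, 10=purple, 11=blue.
Since 6 ≥ 5, a proper 6-coloring certainly exists.

Yes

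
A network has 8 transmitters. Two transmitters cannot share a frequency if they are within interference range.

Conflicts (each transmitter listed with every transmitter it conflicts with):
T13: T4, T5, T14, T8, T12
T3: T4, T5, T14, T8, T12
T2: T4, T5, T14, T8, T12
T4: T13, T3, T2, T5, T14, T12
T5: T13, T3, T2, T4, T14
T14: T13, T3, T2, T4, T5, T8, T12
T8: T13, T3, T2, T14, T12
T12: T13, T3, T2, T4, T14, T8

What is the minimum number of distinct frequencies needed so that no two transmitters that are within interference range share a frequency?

T3, T14, T8, T12 all conflict with each other, so at least 4 frequencies are needed.
A valid assignment using 4 frequencies: T13=4, T3=4, T2=4, T4=3, T5=2, T14=1, T8=3, T12=2. Each listed conflict is separated.

4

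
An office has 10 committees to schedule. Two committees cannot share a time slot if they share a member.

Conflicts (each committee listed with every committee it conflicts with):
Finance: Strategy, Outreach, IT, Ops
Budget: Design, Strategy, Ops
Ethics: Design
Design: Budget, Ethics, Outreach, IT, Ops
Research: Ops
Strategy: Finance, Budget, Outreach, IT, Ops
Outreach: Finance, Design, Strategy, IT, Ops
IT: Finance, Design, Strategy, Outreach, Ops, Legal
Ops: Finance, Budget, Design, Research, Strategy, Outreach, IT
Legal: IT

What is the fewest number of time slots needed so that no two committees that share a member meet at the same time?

5

Finance, Strategy, Outreach, IT, Ops pairwise conflict, so at least 5 time slots are needed.
5 time slots suffice: Finance=5, Budget=2, Ethics=1, Design=4, Research=2, Strategy=4, Outreach=3, IT=2, Ops=1, Legal=1. Each listed conflict is separated.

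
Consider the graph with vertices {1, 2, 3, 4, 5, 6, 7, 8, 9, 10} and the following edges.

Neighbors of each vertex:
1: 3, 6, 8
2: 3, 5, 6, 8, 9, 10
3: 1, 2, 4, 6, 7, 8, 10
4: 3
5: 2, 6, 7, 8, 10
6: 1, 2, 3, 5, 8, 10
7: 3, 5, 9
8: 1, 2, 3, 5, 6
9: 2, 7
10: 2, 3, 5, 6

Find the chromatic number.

4

2, 3, 6, 8 are mutually adjacent (a clique of size 4), so at least 4 colors are needed.
4 colors suffice: color red → {3, 5, 9}; color blue → {1, 2, 4, 7}; color green → {6}; color yellow → {8, 10}. Each edge has distinct colors on its endpoints.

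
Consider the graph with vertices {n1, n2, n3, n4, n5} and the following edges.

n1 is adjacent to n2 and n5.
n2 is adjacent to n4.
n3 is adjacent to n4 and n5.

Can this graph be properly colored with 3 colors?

Yes

The chromatic number is 3. The cycle n4-n3-n5-n1-n2-n4 has odd length 5, so it cannot be 2-colored; at least 3 colors are needed.
3 colors suffice: color R → {n4, n5}; color B → {n2, n3}; color G → {n1}.
That is already a proper 3-coloring.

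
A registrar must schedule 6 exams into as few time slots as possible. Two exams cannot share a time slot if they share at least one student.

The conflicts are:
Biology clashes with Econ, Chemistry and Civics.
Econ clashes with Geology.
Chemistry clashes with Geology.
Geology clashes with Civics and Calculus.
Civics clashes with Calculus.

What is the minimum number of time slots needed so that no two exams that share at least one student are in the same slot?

3

Geology, Civics, Calculus pairwise conflict, so at least 3 time slots are needed.
A valid assignment using 3 time slots: Biology=1, Econ=2, Chemistry=2, Geology=1, Civics=2, Calculus=3. Each listed conflict is separated.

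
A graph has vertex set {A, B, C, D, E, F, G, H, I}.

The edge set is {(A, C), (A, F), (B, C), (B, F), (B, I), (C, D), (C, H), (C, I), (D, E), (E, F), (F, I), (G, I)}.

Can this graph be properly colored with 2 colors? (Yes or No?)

B, F, I are pairwise adjacent, so at least 3 colors are needed.
So 2 colors are not enough.

No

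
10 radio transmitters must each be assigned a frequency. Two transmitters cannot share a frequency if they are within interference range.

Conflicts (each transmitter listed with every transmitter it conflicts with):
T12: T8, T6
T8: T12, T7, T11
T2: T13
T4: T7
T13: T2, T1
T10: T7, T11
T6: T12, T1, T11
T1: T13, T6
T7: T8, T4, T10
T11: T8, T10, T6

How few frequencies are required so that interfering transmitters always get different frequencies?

T2 and T13 conflict, so at least 2 frequencies are needed.
2 frequencies suffice: frequency 1 → {T8, T4, T13, T10, T6}; frequency 2 → {T12, T2, T1, T7, T11}. Every pair that conflicts lands in different frequencies.

2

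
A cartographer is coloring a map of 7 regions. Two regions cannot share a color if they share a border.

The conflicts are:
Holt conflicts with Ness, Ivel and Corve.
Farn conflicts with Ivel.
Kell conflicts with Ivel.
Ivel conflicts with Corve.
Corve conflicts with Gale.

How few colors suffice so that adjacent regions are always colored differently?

3

Holt, Ivel, Corve are mutually in conflict, so at least 3 colors are needed.
A valid assignment using 3 colors: Holt=3, Ness=1, Farn=2, Kell=2, Ivel=1, Corve=2, Gale=1. Every pair that conflicts lands in different colors.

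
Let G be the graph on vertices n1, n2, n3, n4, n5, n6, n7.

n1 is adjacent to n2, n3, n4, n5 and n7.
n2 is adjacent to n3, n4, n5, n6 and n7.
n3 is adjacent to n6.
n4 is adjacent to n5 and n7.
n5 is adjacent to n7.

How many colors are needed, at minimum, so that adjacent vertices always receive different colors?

n1, n2, n4, n5, n7 are pairwise adjacent (a clique of size 5), so at least 5 colors are needed.
A valid assignment using 5 colors: n1=B, n2=R, n3=G, n4=P, n5=G, n6=B, n7=Y. Every edge joins two different colors.

5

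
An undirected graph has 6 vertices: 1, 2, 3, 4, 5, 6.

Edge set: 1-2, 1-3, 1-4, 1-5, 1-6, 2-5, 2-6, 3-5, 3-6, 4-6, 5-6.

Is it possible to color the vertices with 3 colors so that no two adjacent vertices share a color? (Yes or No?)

No

1, 2, 5, 6 are pairwise adjacent (a clique of size 4), so at least 4 colors are needed.
So 3 colors are not enough.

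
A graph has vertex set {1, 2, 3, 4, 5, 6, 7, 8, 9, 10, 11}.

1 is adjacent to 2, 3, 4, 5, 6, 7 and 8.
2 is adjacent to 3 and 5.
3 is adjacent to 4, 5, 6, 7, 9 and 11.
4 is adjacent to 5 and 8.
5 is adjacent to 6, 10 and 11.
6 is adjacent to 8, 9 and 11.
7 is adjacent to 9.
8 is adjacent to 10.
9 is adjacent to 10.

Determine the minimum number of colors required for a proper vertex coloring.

4

3, 5, 6, 11 are pairwise adjacent (a clique of size 4), so at least 4 colors are needed.
4 colors suffice: color red → {3, 8}; color blue → {5, 9}; color green → {1, 10, 11}; color yellow → {2, 4, 6, 7}. Every edge joins two different colors.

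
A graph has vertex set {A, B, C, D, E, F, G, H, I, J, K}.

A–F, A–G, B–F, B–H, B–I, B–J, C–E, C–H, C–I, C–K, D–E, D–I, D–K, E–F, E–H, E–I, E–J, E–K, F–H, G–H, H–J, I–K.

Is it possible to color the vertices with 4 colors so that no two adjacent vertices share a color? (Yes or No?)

The chromatic number is 4. D, E, I, K form a clique, so at least 4 colors are needed.
4 colors suffice: A=red, B=red, C=yellow, D=yellow, E=red, F=green, G=green, H=blue, I=blue, J=green, K=green.
That is already a proper 4-coloring.

Yes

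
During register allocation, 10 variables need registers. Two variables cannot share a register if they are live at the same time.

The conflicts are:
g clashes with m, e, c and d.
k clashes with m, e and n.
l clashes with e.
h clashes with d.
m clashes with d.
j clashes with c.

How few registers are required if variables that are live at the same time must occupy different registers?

3

g, m, d are mutually in conflict, so at least 3 registers are needed.
3 registers suffice: g=1, k=1, l=1, h=1, m=2, j=1, e=2, c=2, n=2, d=3. Each listed conflict is separated.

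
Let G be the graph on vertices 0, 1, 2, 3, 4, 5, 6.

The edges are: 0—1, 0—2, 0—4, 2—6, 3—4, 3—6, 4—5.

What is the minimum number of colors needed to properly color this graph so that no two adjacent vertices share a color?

3

The cycle 6-2-0-4-3-6 has odd length 5, so it cannot be 2-colored; at least 3 colors are needed.
3 colors suffice: color a → {0, 5, 6}; color b → {1, 2, 4}; color c → {3}. Every edge joins two different colors.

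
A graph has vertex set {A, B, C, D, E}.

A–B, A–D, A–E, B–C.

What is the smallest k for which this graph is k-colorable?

2

A and D are adjacent, so at least 2 colors are needed.
2 colors suffice: A=1, B=2, C=1, D=2, E=2. No two adjacent vertices share a color.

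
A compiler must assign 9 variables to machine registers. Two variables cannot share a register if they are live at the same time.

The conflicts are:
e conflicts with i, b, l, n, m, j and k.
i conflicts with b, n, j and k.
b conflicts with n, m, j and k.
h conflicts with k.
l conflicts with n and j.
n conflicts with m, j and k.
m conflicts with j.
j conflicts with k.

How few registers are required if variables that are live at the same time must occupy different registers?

e, i, b, n, j, k all conflict with each other, so at least 6 registers are needed.
6 registers suffice: register 1 → {e, h}; register 2 → {j}; register 3 → {n}; register 4 → {l, m, k}; register 5 → {b}; register 6 → {i}. Every pair that conflicts lands in different registers.

6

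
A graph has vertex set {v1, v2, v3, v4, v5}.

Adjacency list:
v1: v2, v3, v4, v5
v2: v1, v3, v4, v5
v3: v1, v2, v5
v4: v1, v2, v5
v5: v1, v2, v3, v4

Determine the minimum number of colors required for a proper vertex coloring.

v1, v2, v3, v5 are mutually adjacent (a clique of size 4), so at least 4 colors are needed.
4 colors suffice: color 1 → {v2}; color 2 → {v5}; color 3 → {v1}; color 4 → {v3, v4}. Every edge joins two different colors.

4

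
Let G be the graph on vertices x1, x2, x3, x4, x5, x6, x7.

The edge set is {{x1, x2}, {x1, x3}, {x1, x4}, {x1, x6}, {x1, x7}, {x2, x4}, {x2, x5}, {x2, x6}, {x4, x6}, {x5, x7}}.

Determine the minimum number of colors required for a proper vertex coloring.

x1, x2, x4, x6 form a clique, so at least 4 colors are needed.
4 colors suffice: color 1 → {x1, x5}; color 2 → {x2, x3, x7}; color 3 → {x6}; color 4 → {x4}. No two adjacent vertices share a color.

4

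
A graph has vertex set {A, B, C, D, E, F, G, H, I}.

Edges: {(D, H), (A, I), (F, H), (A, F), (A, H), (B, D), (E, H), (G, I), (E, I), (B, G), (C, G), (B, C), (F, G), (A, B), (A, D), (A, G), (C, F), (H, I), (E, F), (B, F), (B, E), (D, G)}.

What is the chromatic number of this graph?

4

B, C, F, G form a clique, so at least 4 colors are needed.
4 colors suffice: color 1 → {B, H}; color 2 → {E, G}; color 3 → {A, C}; color 4 → {D, F, I}. Each edge has distinct colors on its endpoints.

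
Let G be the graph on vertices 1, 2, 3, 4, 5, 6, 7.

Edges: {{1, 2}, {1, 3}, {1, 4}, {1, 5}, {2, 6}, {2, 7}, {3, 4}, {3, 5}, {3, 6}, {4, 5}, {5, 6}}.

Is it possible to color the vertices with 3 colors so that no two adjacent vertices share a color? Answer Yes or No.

1, 3, 4, 5 are pairwise adjacent (a clique of size 4), so at least 4 colors are needed.
So 3 colors are not enough.

No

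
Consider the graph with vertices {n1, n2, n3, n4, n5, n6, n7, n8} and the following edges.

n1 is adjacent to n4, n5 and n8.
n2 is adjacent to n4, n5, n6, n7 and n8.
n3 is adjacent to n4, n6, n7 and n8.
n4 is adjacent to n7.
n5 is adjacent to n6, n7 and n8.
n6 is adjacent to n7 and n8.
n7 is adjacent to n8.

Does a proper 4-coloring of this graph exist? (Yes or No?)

n2, n5, n6, n7, n8 are pairwise adjacent (a clique of size 5), so at least 5 colors are needed.
So 4 colors are not enough.

No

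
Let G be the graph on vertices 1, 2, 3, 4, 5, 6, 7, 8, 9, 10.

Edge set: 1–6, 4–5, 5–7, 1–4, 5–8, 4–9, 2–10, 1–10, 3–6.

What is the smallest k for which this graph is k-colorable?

1 and 6 are adjacent, so at least 2 colors are needed.
2 colors suffice: color a → {1, 2, 3, 5, 9}; color b → {4, 6, 7, 8, 10}. Every edge joins two different colors.

2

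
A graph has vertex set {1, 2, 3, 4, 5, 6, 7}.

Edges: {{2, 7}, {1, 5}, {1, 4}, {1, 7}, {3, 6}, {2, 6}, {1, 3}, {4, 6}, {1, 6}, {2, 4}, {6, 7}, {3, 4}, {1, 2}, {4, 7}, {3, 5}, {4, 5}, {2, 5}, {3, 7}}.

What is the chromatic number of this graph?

1, 3, 4, 6, 7 form a clique, so at least 5 colors are needed.
5 colors suffice: 1=red, 2=green, 3=green, 4=blue, 5=yellow, 6=yellow, 7=purple. Every edge joins two different colors.

5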